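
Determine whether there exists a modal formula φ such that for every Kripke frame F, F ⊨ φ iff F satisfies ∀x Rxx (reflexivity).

Yes, by □p → p

This is a Sahlqvist condition; the T axiom □p → p defines it.
Suppose □p→p is valid. At any x set V(p)={w : Rxw}. Then □p holds at x, so p holds at x, i.e. Rxx.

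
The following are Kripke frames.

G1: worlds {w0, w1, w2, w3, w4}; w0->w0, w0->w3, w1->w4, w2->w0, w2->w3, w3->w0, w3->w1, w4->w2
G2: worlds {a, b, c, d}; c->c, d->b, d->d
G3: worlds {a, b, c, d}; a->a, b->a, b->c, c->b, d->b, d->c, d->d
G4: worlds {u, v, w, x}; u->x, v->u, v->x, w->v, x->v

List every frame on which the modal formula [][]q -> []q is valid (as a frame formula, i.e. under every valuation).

The schema corresponds to density: forall x forall y (Rxy -> exists z (Rxz & Rzy)).
G1: fails — Rw3w1 but no z with Rw3z and Rzw1.
G2: ✓.
G3: fails — Rbc but no z with Rbz and Rzc.
G4: fails — Rvu but no z with Rvz and Rzu.
Valid on: G2.

G2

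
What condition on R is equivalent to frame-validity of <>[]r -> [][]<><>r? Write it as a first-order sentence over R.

This is a Sahlqvist (Geach-type) schema ◇^1□^1r → □^2◇^2r.
First-order correspondent: forall x forall y forall z ((xRy & x R^2 z) -> exists w (yRw & z R^2 w)).

forall x forall y forall z ((xRy & x R^2 z) -> exists w (yRw & z R^2 w))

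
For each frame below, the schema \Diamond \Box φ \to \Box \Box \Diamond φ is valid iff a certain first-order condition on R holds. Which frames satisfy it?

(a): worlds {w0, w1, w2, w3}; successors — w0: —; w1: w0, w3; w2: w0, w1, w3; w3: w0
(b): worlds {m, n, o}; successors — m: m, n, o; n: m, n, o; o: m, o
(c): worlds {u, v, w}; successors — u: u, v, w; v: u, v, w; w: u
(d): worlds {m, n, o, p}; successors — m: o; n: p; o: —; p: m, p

This is the axiom for a generalized confluence (Geach) condition; its first-order frame correspondent is \forall x \forall y \forall z ((xRy \wedge x R^2 z) \to \exists w (yRw \wedge zRw)).
(a): fails — w1Rw0, w1R²w0 but no w with w0Rw and w0Rw.
(b): ✓.
(c): ✓.
(d): fails — nRp, nR²m but no w with pRw and mRw.

(b), (c)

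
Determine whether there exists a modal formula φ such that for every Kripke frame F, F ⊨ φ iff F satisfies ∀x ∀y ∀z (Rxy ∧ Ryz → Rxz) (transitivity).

The condition is transitivity. A defining modal formula is □r → □□r.

Definable; □r → □□r defines it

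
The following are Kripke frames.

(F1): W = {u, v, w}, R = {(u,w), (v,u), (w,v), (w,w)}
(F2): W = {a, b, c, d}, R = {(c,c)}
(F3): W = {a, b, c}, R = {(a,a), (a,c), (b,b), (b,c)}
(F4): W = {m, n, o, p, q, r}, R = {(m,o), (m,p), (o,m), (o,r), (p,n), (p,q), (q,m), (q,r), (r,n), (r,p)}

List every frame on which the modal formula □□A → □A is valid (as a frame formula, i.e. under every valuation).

(F2), (F3)

This is the axiom for density; its first-order frame correspondent is ∀x ∀y (Rxy → ∃z (Rxz ∧ Rzy)).
(F1): fails — Rvu but no z with Rvz and Rzu.
(F2): holds.
(F3): holds.
(F4): fails — Rom but no z with Roz and Rzm.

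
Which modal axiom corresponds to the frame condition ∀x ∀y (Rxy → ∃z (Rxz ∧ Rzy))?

A defining formula is □□p → □p (the C4 axiom).
Suppose □□p→□p is valid. Take Rxy and set V(p)={w : xR²w}. Then □□p at x, so □p at x, so p at y, i.e. ∃z(Rxz∧Rzy).

□□p → □p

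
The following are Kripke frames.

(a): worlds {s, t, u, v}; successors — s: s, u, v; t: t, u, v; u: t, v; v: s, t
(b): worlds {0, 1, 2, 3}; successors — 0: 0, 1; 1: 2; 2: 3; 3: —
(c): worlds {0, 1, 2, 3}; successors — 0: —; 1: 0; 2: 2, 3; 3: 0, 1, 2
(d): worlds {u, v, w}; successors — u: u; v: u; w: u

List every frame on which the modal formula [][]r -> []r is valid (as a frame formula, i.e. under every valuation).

The schema corresponds to density: forall x forall y (Rxy -> exists z (Rxz & Rzy)).
(a): holds.
(b): fails — R12 but no z with R1z and Rz2.
(c): fails — R10 but no z with R1z and Rz0.
(d): holds.
Valid on: (a), (d).

(a), (d)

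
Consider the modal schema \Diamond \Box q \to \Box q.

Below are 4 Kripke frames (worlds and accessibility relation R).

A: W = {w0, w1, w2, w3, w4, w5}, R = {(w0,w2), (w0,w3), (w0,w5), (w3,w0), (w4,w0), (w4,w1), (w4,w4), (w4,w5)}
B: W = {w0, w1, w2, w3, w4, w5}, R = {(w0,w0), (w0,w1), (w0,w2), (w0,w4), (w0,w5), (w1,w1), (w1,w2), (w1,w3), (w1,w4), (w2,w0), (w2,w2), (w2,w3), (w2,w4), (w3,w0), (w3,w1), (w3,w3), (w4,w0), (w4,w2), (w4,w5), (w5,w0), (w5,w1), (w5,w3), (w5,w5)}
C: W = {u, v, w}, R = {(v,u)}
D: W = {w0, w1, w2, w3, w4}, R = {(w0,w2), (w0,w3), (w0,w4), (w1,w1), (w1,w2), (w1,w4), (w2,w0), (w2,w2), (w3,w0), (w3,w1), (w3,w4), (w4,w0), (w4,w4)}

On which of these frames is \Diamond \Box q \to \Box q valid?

none

The schema corresponds to the Euclidean property: \forall x \forall y \forall z (Rxy \wedge Rxz \to Ryz).
A: fails — Rw0w5 and Rw0w5 but not Rw5w5.
B: fails — Rw0w1 and Rw0w5 but not Rw1w5.
C: fails — Rvu and Rvu but not Ruu.
D: fails — Rw0w4 and Rw0w2 but not Rw4w2.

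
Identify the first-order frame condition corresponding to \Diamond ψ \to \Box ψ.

Suppose ◇ψ→□ψ is valid. Take Rxy, Rxz and set V(ψ)={y}. Then ◇ψ at x, so □ψ at x, so ψ at z, i.e. z=y.
Conversely, on a frame with partial functionality the schema holds at every world under every valuation.
So the correspondent is partial functionality.

Partial functionality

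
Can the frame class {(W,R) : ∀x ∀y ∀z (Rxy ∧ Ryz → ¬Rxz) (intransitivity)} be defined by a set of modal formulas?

No

Any modally definable frame class is closed under surjective bounded morphisms.
The 5-cycle (worlds s,t,u,v,w with s→t→u→v→w→s) is intransitive. Mapping every world to a single reflexive point • is a surjective bounded morphism; the reflexive point is not intransitive (R••∧R•• but R••).
Hence intransitivity is not modally definable.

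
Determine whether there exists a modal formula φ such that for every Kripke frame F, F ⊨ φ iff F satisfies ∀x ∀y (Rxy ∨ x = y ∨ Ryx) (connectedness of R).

No

Any modally definable frame class is closed under disjoint unions.
Take 2 disjoint single-world reflexive frames: each is trivially connected, but their disjoint union has 2 worlds with no edge between distinct components, so it is not connected.
So no modal formula (or set of formulas) defines exactly the connected frames.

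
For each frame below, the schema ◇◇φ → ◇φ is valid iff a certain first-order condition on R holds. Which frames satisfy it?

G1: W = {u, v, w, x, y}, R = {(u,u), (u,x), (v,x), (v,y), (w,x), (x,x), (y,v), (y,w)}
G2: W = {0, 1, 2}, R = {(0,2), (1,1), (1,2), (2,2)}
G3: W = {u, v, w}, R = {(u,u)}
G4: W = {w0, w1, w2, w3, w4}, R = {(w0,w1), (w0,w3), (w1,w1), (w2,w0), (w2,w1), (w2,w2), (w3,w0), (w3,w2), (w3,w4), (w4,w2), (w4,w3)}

Frame correspondent (Sahlqvist): ∀x ∀y (xR²y → ∃w (y = w ∧ xRw)) — i.e. a generalized confluence (Geach) condition.
G1: fails — vR²v but no t with v=t and vRt.
G2: condition met.
G3: condition met.
G4: fails — w0R²w0 but no w with w0=w and w0Rw.
Valid on: G2, G3.

G2, G3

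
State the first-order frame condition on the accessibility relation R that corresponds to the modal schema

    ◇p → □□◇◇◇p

∀x ∀y ∀z ((xRy ∧ xR²z) → ∃w (y = w ∧ zR³w))

This is a Sahlqvist (Geach-type) schema ◇^1□^0p → □^2◇^3p.
First-order correspondent: ∀x ∀y ∀z ((xRy ∧ xR²z) → ∃w (y = w ∧ zR³w)).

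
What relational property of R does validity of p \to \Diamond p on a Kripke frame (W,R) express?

reflexivity

This is frame-equivalent to □p → p (substitute ¬p for p and contrapose).
Suppose □p→p is valid. At any x set V(p)={w : Rxw}. Then □p holds at x, so p holds at x, i.e. Rxx.
Conversely, any frame satisfying \forall x Rxx validates the schema.
So the correspondent is reflexivity.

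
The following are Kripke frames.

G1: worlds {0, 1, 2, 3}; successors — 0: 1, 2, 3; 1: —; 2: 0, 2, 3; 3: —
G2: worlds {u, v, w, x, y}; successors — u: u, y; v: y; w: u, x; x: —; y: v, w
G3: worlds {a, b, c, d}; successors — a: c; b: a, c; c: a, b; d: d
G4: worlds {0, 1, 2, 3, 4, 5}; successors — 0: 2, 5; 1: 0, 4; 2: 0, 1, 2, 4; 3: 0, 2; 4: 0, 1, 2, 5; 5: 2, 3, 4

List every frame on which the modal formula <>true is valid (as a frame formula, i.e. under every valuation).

G3, G4

The schema corresponds to seriality: forall x exists y Rxy.
G1: fails — world 1 has no successor.
G2: fails — world x has no successor.
G3: holds.
G4: holds.
Valid on: G3, G4.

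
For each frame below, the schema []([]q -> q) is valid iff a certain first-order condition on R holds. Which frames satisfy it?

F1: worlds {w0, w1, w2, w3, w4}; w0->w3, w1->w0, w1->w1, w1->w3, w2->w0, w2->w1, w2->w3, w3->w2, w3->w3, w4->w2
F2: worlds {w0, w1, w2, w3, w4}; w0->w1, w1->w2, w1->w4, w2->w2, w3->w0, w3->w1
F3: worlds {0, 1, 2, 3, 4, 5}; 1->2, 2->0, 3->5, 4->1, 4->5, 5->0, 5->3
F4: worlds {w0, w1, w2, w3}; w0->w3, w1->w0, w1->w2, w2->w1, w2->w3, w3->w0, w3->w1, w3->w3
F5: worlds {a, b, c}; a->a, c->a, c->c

F5

The schema corresponds to shift-reflexivity: forall x forall y (Rxy -> Ryy).
F1: fails — Rw1w0 but not Rw0w0.
F2: fails — Rw3w1 but not Rw1w1.
F3: fails — R45 but not R55.
F4: fails — Rw1w2 but not Rw2w2.
F5: ✓.
Valid on: F5.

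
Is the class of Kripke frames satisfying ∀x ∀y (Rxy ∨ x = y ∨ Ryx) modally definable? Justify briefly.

Not definable by any modal formula

Modal frame validity is preserved under disjoint unions.
Take 4 disjoint single-world reflexive frames: each is trivially connected, but their disjoint union has 4 worlds with no edge between distinct components, so it is not connected.
So the class is not modally definable.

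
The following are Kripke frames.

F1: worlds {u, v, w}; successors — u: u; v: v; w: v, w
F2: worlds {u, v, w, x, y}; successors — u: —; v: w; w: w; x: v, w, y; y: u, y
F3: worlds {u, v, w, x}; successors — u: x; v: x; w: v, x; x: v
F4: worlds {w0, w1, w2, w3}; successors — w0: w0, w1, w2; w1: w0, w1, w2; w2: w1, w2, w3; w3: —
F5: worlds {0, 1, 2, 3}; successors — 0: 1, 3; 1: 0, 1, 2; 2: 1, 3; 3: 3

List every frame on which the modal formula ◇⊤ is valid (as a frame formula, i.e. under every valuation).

F1, F3, F5

The schema corresponds to seriality: ∀x ∃y Rxy.
F1: holds.
F2: fails — world u has no successor.
F3: holds.
F4: fails — world w3 has no successor.
F5: holds.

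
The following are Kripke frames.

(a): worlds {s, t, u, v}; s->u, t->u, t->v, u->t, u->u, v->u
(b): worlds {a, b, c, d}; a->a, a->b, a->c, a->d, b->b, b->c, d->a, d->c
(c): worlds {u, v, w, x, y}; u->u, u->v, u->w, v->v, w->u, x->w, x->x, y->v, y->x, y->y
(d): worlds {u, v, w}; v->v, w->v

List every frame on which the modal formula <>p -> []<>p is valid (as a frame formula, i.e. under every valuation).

Frame correspondent (Sahlqvist): forall x forall y forall z (Rxy & Rxz -> Ryz) — i.e. the Euclidean property.
(a): fails — Rtv and Rtv but not Rvv.
(b): fails — Rab and Raa but not Rba.
(c): fails — Ruv and Ruw but not Rvw.
(d): condition met.

(d)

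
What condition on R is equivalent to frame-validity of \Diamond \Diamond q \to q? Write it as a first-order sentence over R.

This is a Sahlqvist (Geach-type) schema ◇^2□^0q → □^0◇^0q.
Minimal-valuation argument: fix x; take any y with xR^2y and any z with xR^0z. Set V(q) to the set of worlds R-reachable from y in exactly 0 steps. Then □^0q holds at y, so the antecedent holds at x; validity forces ◇^0q at z, giving a w with zR^0w and yR^0w.
First-order correspondent: \forall x \forall y (x R^2 y \to \exists w (y = w \wedge x = w)).

\forall x \forall y (x R^2 y \to \exists w (y = w \wedge x = w))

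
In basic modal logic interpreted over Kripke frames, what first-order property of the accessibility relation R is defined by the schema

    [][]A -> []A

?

Suppose □□A→□A is valid. Take Rxy and set V(A)={w : xR²w}. Then □□A at x, so □A at x, so A at y, i.e. ∃z(Rxz∧Rzy).
Conversely, on a frame with density the schema holds at every world under every valuation.
Frame condition: forall x forall y (Rxy -> exists z (Rxz & Rzy)).

density: forall x forall y (Rxy -> exists z (Rxz & Rzy))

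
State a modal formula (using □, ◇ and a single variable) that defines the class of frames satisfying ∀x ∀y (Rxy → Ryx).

This is symmetry; the standard corresponding axiom is B: q → □◇q.
Suppose q→□◇q is valid. Take Rxy and set V(q)={x}. Then q at x, so □◇q at x, so ◇q at y, so some z with Ryz has q; z=x, i.e. Ryx.

q → □◇q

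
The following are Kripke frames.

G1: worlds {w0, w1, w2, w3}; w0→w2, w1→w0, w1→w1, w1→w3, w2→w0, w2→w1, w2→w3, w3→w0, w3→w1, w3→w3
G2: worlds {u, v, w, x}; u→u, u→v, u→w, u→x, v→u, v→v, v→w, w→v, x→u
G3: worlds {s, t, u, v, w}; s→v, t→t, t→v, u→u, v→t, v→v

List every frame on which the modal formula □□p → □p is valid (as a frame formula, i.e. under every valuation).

G2, G3

Frame correspondent (Sahlqvist): ∀x ∀y (Rxy → ∃z (Rxz ∧ Rzy)) — i.e. density.
G1: fails — Rw0w2 but no z with Rw0z and Rzw2.
G2: holds.
G3: holds.
Valid on: G2, G3.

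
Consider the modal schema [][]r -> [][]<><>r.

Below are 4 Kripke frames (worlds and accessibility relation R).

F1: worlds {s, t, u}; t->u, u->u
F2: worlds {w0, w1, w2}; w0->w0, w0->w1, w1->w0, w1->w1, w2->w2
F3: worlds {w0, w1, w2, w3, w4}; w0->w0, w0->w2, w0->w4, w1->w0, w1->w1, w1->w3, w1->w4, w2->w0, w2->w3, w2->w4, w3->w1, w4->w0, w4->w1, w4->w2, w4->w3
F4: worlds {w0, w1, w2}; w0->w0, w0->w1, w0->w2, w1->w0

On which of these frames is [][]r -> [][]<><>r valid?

F1, F2, F3

The schema corresponds to a generalized confluence (Geach) condition: forall x forall z (x R^2 z -> exists w (x R^2 w & z R^2 w)).
F1: satisfies the condition.
F2: satisfies the condition.
F3: satisfies the condition.
F4: fails — w0R²w2 but no w with w0R²w and w2R²w.
Valid on: F1, F2, F3.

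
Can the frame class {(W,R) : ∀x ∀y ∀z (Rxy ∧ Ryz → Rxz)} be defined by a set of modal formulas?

The condition is transitivity. A defining modal formula is □p → □□p.

Yes — defined by □p → □□p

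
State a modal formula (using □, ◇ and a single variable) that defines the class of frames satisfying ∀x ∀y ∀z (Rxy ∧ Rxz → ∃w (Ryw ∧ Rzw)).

◇□r → □◇r

This is convergence; the standard corresponding axiom is .2: ◇□r → □◇r.
Suppose ◇□r→□◇r is valid. Take Rxy, Rxz and set V(r)={w : Ryw}. Then □r at y so ◇□r at x, so □◇r at x, so ◇r at z, giving w with Rzw and Ryw.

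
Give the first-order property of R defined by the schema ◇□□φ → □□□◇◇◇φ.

∀x ∀y ∀z ((xRy ∧ xR³z) → ∃w (yR²w ∧ zR³w))

This is a Sahlqvist (Geach-type) schema ◇^1□^2φ → □^3◇^3φ.
Minimal-valuation argument: fix x; take any y with xR^1y and any z with xR^3z. Set V(φ) to the set of worlds R-reachable from y in exactly 2 steps. Then □^2φ holds at y, so the antecedent holds at x; validity forces ◇^3φ at z, giving a w with zR^3w and yR^2w.
First-order correspondent: ∀x ∀y ∀z ((xRy ∧ xR³z) → ∃w (yR²w ∧ zR³w)).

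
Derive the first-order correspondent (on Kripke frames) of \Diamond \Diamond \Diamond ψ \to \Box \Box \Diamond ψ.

This is a Sahlqvist (Geach-type) schema ◇^3□^0ψ → □^2◇^1ψ.
Minimal-valuation argument: fix x; take any y with xR^3y and any z with xR^2z. Set V(ψ) to the set of worlds R-reachable from y in exactly 0 steps. Then □^0ψ holds at y, so the antecedent holds at x; validity forces ◇^1ψ at z, giving a w with zR^1w and yR^0w.
First-order correspondent: \forall x \forall y \forall z ((x R^3 y \wedge x R^2 z) \to \exists w (y = w \wedge zRw)).

\forall x \forall y \forall z ((x R^3 y \wedge x R^2 z) \to \exists w (y = w \wedge zRw))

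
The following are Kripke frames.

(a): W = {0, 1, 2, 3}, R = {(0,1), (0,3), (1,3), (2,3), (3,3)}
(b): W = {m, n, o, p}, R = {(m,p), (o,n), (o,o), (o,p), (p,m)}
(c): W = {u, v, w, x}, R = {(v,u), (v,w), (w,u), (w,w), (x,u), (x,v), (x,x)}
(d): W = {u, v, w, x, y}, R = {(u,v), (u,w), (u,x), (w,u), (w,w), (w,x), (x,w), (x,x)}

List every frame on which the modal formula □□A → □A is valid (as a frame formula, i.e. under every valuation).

The schema corresponds to density: ∀x ∀y (Rxy → ∃z (Rxz ∧ Rzy)).
(a): fails — R01 but no z with R0z and Rz1.
(b): fails — Rpm but no z with Rpz and Rzm.
(c): satisfies the condition.
(d): fails — Ruv but no z with Ruz and Rzv.

(c)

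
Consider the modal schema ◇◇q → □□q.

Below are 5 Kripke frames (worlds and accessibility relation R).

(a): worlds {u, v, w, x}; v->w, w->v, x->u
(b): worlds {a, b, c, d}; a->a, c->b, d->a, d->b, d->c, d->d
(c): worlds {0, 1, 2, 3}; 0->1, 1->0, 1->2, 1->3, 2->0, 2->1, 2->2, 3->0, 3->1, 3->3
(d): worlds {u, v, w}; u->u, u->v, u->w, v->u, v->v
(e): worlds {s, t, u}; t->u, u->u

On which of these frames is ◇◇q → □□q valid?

(a), (e)

Frame correspondent (Sahlqvist): ∀x ∀y ∀z ((xR²y ∧ xR²z) → ∃w (y = w ∧ z = w)) — i.e. a generalized confluence (Geach) condition.
(a): condition met.
(b): fails — dR²a, dR²b but a ≠ b.
(c): fails — 0R²0, 0R²2 but 0 ≠ 2.
(d): fails — uR²u, uR²v but u ≠ v.
(e): condition met.
Valid on: (a), (e).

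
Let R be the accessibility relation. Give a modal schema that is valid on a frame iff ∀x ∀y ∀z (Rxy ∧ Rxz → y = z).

A defining formula is ◇p → □p (the CD axiom).
Suppose ◇p→□p is valid. Take Rxy, Rxz and set V(p)={y}. Then ◇p at x, so □p at x, so p at z, i.e. z=y.

◇p → □p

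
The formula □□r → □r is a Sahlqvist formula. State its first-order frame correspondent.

Density

This is the C4 axiom.
Its frame correspondent is density — ∀x ∀y (Rxy → ∃z (Rxz ∧ Rzy)).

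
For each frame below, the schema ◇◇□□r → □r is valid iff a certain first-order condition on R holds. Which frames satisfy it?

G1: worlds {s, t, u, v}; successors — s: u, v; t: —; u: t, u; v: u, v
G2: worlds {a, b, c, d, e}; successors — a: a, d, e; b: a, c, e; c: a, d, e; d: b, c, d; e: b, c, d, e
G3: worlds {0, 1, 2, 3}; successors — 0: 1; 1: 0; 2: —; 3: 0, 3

G2

Frame correspondent (Sahlqvist): ∀x ∀y ∀z ((xR²y ∧ xRz) → ∃w (yR²w ∧ z = w)) — i.e. a generalized confluence (Geach) condition.
G1: fails — sR²t, sRu but no w with tR²w and u=w.
G2: holds.
G3: fails — 0R²0, 0R1 but no w with 0R²w and 1=w.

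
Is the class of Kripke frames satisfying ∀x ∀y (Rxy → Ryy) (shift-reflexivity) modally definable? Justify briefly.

Definable; □(□r → r) defines it

This is a Sahlqvist condition; the T□ axiom □(□r → r) defines it.
Suppose □(□r→r) is valid. Take Rxy and set V(r)={w : Ryw}. Then at y, □r holds; since □(□r→r) at x, □r→r at y, so r at y, i.e. Ryy.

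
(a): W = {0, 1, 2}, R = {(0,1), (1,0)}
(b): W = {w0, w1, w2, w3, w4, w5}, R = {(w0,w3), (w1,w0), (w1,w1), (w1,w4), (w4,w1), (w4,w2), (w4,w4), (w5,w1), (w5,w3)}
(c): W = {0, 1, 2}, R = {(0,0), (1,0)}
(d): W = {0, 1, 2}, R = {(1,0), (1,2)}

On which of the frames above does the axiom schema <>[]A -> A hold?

This is the axiom for symmetry; its first-order frame correspondent is forall x forall y (Rxy -> Ryx).
(a): ✓.
(b): fails — Rw1w0 but not Rw0w1.
(c): fails — R10 but not R01.
(d): fails — R12 but not R21.
Valid on: (a).

(a)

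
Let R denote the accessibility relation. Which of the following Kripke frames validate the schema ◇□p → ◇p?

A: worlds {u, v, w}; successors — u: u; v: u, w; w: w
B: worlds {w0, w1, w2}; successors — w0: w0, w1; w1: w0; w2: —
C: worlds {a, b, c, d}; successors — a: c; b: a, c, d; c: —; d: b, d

A, B

This is the axiom for a generalized confluence (Geach) condition; its first-order frame correspondent is ∀x ∀y (xRy → ∃w (yRw ∧ xRw)).
A: ✓.
B: ✓.
C: fails — aRc but no w with cRw and aRw.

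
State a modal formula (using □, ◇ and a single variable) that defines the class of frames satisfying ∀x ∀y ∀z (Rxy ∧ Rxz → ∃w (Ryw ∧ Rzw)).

◇□ψ → □◇ψ

A defining formula is ◇□ψ → □◇ψ (the .2 axiom).
Suppose ◇□ψ→□◇ψ is valid. Take Rxy, Rxz and set V(ψ)={w : Ryw}. Then □ψ at y so ◇□ψ at x, so □◇ψ at x, so ◇ψ at z, giving w with Rzw and Ryw.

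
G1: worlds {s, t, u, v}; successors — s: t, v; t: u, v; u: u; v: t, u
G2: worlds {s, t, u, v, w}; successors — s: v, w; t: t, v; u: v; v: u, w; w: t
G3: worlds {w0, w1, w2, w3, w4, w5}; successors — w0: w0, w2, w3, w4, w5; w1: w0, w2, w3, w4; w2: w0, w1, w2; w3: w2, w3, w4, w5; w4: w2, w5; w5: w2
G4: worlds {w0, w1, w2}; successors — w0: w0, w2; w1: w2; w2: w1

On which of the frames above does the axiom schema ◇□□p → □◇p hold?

G1, G3

Frame correspondent (Sahlqvist): ∀x ∀y ∀z ((xRy ∧ xRz) → ∃w (yR²w ∧ zRw)) — i.e. a generalized confluence (Geach) condition.
G1: ✓.
G2: fails — sRv, sRv but no w* with vR²w* and vRw*.
G3: ✓.
G4: fails — w0Rw2, w0Rw2 but no w with w2R²w and w2Rw.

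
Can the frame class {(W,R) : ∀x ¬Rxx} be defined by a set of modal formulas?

No

If a class were modally definable it would be closed under surjective bounded morphisms (Goldblatt–Thomason).
The 5-cycle (worlds 0,1,2,3,4 with 0→1→2→3→4→0) is irreflexive, and the map sending every world to a single reflexive point • is a surjective bounded morphism (forth: every edge maps to (•,•); back: every world has a successor). So any modal formula valid on the 5-cycle is also valid on the reflexive point, which is not irreflexive.
So no modal formula (or set of formulas) defines exactly the irreflexive frames.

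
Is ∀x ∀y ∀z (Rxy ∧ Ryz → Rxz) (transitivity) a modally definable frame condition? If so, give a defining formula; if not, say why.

This is a Sahlqvist condition; the 4 axiom □p → □□p defines it.
Suppose □p→□□p is valid. Take Rxy, Ryz and set V(p)={w : Rxw}. Then □p at x, so □□p at x, so □p at y, so p at z, i.e. Rxz.

Yes, by □p → □□p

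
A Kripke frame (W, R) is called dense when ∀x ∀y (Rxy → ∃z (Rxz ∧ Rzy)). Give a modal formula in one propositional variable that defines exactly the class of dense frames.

This is density; the standard corresponding axiom is C4: □□p → □p.
Suppose □□p→□p is valid. Take Rxy and set V(p)={w : xR²w}. Then □□p at x, so □p at x, so p at y, i.e. ∃z(Rxz∧Rzy).

□□p → □p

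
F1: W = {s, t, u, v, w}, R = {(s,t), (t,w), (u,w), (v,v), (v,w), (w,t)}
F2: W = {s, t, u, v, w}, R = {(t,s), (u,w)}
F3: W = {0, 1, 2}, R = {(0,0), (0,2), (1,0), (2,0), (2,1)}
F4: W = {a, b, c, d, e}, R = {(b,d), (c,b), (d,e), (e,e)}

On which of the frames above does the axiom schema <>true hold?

F1, F3

This is the axiom for seriality; its first-order frame correspondent is forall x exists y Rxy.
F1: ✓.
F2: fails — world s has no successor.
F3: ✓.
F4: fails — world a has no successor.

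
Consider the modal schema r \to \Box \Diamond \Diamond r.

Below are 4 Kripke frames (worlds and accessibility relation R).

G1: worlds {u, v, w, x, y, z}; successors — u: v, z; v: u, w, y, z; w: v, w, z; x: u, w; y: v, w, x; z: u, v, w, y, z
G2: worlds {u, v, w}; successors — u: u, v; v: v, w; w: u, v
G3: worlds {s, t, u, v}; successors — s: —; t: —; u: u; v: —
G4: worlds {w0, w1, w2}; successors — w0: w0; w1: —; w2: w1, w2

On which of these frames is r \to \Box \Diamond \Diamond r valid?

The schema corresponds to a generalized confluence (Geach) condition: \forall x \forall z (xRz \to \exists w (x = w \wedge z R^2 w)).
G1: fails — xRu but no t with x=t and uR²t.
G2: holds.
G3: holds.
G4: fails — w2Rw1 but no w with w2=w and w1R²w.
Valid on: G2, G3.

G2, G3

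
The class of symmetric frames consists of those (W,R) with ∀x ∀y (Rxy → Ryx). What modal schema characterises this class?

The condition is symmetry. The B schema p → □◇p defines it.
Suppose p→□◇p is valid. Take Rxy and set V(p)={x}. Then p at x, so □◇p at x, so ◇p at y, so some z with Ryz has p; z=x, i.e. Ryx.

p → □◇p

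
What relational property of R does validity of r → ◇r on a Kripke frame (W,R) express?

Equivalently (dual form): □r → r.
Suppose □r→r is valid. At any x set V(r)={w : Rxw}. Then □r holds at x, so r holds at x, i.e. Rxx.
Conversely, any frame satisfying ∀x Rxx validates the schema.
Frame condition: ∀x Rxx.

reflexivity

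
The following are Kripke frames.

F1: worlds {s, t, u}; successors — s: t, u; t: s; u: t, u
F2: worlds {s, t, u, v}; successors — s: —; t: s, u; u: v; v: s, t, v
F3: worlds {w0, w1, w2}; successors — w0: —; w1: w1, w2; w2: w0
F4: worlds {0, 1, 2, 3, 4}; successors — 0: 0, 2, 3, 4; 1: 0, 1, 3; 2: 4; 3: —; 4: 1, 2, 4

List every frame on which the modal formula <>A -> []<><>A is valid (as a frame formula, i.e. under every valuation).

Frame correspondent (Sahlqvist): forall x forall y forall z ((xRy & xRz) -> exists w (y = w & z R^2 w)) — i.e. a generalized confluence (Geach) condition.
F1: satisfies the condition.
F2: fails — tRs, tRs but no w with s=w and sR²w.
F3: fails — w1Rw1, w1Rw2 but no w with w1=w and w2R²w.
F4: fails — 0R0, 0R2 but no w with 0=w and 2R²w.

F1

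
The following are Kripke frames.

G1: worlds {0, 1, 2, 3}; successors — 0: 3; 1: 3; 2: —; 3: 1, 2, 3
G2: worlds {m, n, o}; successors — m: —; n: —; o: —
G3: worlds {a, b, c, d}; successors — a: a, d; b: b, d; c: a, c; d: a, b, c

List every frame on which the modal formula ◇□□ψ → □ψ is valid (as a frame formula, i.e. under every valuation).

This is the axiom for a generalized confluence (Geach) condition; its first-order frame correspondent is ∀x ∀y ∀z ((xRy ∧ xRz) → ∃w (yR²w ∧ z = w)).
G1: fails — 3R2, 3R1 but no w with 2R²w and 1=w.
G2: condition met.
G3: fails — dRc, dRb but no w with cR²w and b=w.
Valid on: G2.

G2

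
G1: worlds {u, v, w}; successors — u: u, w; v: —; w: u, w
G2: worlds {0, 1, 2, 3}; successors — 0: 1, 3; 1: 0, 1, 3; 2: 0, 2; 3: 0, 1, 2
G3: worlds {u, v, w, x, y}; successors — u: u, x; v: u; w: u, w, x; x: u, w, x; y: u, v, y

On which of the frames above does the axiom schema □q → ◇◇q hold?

G2, G3

Frame correspondent (Sahlqvist): ∀x ∃w (xRw ∧ xR²w) — i.e. a generalized confluence (Geach) condition.
G1: fails — at v but no t with vRt and vR²t.
G2: satisfies the condition.
G3: satisfies the condition.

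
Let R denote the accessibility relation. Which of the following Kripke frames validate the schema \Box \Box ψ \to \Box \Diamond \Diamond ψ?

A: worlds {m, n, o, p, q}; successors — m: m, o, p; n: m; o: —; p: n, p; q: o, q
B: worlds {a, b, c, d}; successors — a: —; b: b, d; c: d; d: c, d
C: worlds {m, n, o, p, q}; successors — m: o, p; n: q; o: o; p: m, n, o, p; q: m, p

This is the axiom for a generalized confluence (Geach) condition; its first-order frame correspondent is \forall x \forall z (xRz \to \exists w (x R^2 w \wedge z R^2 w)).
A: fails — mRo but no w with mR²w and oR²w.
B: satisfies the condition.
C: satisfies the condition.
Valid on: B, C.

B, C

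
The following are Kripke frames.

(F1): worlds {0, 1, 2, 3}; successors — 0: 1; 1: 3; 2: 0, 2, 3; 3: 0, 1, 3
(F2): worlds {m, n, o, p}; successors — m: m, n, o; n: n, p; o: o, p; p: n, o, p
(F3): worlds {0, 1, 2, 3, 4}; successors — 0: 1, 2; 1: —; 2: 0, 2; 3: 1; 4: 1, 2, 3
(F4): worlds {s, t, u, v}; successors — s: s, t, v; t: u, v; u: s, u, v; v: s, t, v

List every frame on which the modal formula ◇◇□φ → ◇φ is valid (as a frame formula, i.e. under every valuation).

This is the axiom for a generalized confluence (Geach) condition; its first-order frame correspondent is ∀x ∀y (xR²y → ∃w (yRw ∧ xRw)).
(F1): fails — 1R²0 but no w with 0Rw and 1Rw.
(F2): ✓.
(F3): fails — 2R²1 but no w with 1Rw and 2Rw.
(F4): ✓.

(F2), (F4)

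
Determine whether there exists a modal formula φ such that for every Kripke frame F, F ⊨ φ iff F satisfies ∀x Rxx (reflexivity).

Yes, by □p → p

This is a Sahlqvist condition; the T axiom □p → p defines it.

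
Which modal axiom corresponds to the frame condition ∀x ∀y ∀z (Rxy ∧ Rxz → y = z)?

The condition is partial functionality. The CD schema ◇ψ → □ψ defines it.
Suppose ◇ψ→□ψ is valid. Take Rxy, Rxz and set V(ψ)={y}. Then ◇ψ at x, so □ψ at x, so ψ at z, i.e. z=y.

◇ψ → □ψ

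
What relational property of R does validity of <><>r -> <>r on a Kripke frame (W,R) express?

transitivity

Equivalently (dual form): □r → □□r.
Suppose □r→□□r is valid. Take Rxy, Ryz and set V(r)={w : Rxw}. Then □r at x, so □□r at x, so □r at y, so r at z, i.e. Rxz.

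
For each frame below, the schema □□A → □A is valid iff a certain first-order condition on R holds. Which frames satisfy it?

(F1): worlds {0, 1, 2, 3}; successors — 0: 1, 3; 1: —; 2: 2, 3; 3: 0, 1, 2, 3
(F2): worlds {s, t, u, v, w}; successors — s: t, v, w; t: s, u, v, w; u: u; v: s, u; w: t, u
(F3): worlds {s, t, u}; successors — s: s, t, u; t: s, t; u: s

The schema corresponds to density: ∀x ∀y (Rxy → ∃z (Rxz ∧ Rzy)).
(F1): ✓.
(F2): fails — Rwt but no z with Rwz and Rzt.
(F3): ✓.
Valid on: (F1), (F3).

(F1), (F3)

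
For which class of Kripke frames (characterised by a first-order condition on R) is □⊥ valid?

□⊥ is valid iff no world has any successor (otherwise □⊥ fails at any world with one).

emptiness of R: ∀x ∀y ¬Rxy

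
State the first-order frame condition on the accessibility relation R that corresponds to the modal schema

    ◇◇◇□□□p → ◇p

∀x ∀y (xR³y → ∃w (yR³w ∧ xRw))

This is a Sahlqvist (Geach-type) schema ◇^3□^3p → □^0◇^1p.
First-order correspondent: ∀x ∀y (xR³y → ∃w (yR³w ∧ xRw)).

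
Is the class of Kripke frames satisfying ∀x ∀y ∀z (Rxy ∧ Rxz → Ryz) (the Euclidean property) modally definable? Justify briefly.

Yes — defined by ◇r → □◇r

Yes: it is the Euclidean property, defined by the 5 schema ◇r → □◇r.
Suppose ◇r→□◇r is valid. Take Rxy, Rxz and set V(r)={y}. Then ◇r at x, so □◇r at x, so ◇r at z, so some w with Rzw has r; w=y, i.e. Rzy. By symmetry of the argument, Ryz.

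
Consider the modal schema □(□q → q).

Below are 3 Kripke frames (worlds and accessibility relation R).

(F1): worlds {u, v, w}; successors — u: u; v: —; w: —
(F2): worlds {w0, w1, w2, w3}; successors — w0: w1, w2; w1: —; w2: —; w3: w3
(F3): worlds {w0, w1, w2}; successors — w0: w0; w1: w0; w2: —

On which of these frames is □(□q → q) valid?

(F1), (F3)

The schema corresponds to shift-reflexivity: ∀x ∀y (Rxy → Ryy).
(F1): holds.
(F2): fails — Rw0w1 but not Rw1w1.
(F3): holds.
Valid on: (F1), (F3).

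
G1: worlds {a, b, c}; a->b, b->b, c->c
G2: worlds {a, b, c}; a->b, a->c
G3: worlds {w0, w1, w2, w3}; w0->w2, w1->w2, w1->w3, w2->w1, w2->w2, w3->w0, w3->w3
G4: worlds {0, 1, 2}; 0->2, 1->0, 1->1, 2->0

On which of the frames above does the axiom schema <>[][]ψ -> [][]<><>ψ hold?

G1, G2, G3

Frame correspondent (Sahlqvist): forall x forall y forall z ((xRy & x R^2 z) -> exists w (y R^2 w & z R^2 w)) — i.e. a generalized confluence (Geach) condition.
G1: ✓.
G2: ✓.
G3: ✓.
G4: fails — 0R2, 0R²0 but no w with 2R²w and 0R²w.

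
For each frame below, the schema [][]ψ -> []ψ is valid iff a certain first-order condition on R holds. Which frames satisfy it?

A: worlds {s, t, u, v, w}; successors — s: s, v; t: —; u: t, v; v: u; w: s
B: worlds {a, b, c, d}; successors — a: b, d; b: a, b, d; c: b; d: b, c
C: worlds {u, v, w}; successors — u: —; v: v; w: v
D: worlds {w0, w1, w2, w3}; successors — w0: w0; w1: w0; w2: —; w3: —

C, D

This is the axiom for density; its first-order frame correspondent is forall x forall y (Rxy -> exists z (Rxz & Rzy)).
A: fails — Ruv but no z with Ruz and Rzv.
B: fails — Rdc but no z with Rdz and Rzc.
C: ✓.
D: ✓.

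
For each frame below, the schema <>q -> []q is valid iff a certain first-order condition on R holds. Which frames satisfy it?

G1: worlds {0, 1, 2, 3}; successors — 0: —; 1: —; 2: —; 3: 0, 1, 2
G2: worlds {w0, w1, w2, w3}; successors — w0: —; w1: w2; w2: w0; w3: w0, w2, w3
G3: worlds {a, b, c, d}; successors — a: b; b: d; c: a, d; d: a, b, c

none

This is the axiom for partial functionality; its first-order frame correspondent is forall x forall y forall z (Rxy & Rxz -> y = z).
G1: fails — 3 sees both 0 and 1.
G2: fails — w3 sees both w0 and w2.
G3: fails — c sees both a and d.
Valid on no frame.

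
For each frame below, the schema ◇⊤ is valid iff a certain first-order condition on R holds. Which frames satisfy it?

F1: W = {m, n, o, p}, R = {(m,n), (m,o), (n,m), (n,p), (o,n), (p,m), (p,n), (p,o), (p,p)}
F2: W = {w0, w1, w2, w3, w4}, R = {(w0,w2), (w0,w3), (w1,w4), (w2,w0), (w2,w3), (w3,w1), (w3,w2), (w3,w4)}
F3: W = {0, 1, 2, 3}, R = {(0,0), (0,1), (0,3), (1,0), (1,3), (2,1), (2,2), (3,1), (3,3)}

Frame correspondent (Sahlqvist): ∀x ∃y Rxy — i.e. seriality.
F1: satisfies the condition.
F2: fails — world w4 has no successor.
F3: satisfies the condition.
Valid on: F1, F3.

F1, F3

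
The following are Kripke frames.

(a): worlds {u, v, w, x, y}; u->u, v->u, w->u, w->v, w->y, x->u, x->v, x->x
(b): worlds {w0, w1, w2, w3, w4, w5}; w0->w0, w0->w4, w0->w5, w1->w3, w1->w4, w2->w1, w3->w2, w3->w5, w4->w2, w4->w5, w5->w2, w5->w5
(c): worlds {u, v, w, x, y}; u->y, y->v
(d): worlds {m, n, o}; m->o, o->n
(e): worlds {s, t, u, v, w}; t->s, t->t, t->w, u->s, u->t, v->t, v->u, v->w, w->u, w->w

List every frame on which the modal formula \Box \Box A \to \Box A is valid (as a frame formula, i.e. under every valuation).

(e)

Frame correspondent (Sahlqvist): \forall x \forall y (Rxy \to \exists z (Rxz \wedge Rzy)) — i.e. density.
(a): fails — Rwy but no z with Rwz and Rzy.
(b): fails — Rw1w3 but no z with Rw1z and Rzw3.
(c): fails — Ruy but no z with Ruz and Rzy.
(d): fails — Ron but no z with Roz and Rzn.
(e): ✓.
Valid on: (e).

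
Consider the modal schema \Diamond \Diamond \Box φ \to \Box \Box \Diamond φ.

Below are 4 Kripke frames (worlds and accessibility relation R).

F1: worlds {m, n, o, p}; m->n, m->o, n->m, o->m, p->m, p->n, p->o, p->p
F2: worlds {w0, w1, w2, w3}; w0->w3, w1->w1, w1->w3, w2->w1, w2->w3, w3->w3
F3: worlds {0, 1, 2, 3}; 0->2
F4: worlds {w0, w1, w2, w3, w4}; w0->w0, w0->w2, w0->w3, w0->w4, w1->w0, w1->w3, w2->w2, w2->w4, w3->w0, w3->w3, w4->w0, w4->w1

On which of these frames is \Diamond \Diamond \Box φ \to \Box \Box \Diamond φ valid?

This is the axiom for a generalized confluence (Geach) condition; its first-order frame correspondent is \forall x \forall y \forall z ((x R^2 y \wedge x R^2 z) \to \exists w (yRw \wedge zRw)).
F1: fails — pR²m, pR²n but no w with mRw and nRw.
F2: condition met.
F3: condition met.
F4: fails — w0R²w1, w0R²w2 but no w with w1Rw and w2Rw.
Valid on: F2, F3.

F2, F3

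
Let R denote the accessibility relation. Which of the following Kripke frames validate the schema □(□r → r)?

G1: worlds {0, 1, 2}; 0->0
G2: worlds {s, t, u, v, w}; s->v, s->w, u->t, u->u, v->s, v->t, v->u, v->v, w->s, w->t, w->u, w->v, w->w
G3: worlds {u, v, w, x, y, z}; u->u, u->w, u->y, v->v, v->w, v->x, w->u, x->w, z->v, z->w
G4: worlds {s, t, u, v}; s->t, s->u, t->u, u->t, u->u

G1

This is the axiom for shift-reflexivity; its first-order frame correspondent is ∀x ∀y (Rxy → Ryy).
G1: ✓.
G2: fails — Rwt but not Rtt.
G3: fails — Rxw but not Rww.
G4: fails — Rut but not Rtt.
Valid on: G1.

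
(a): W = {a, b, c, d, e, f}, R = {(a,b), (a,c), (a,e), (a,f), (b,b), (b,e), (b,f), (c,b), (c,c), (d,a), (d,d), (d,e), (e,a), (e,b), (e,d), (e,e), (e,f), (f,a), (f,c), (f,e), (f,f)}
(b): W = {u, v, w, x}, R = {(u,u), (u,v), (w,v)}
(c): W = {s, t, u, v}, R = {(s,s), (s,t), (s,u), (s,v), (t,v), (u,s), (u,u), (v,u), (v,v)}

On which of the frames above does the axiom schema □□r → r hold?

(a)

This is the axiom for a generalized confluence (Geach) condition; its first-order frame correspondent is ∀x ∃w (xR²w ∧ x = w).
(a): holds.
(b): fails — at v but no t with vR²t and v=t.
(c): fails — at t but no w with tR²w and t=w.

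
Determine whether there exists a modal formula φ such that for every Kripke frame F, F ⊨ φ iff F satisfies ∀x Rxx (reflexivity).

Yes — defined by □q → q

The condition is reflexivity. A defining modal formula is □q → q.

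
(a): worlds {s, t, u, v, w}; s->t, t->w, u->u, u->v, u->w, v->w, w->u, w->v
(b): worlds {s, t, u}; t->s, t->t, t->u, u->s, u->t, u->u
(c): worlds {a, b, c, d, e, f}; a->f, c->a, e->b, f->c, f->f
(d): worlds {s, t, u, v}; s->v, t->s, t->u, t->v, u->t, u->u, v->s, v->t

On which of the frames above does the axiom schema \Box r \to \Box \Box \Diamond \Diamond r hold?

(c)

The schema corresponds to a generalized confluence (Geach) condition: \forall x \forall z (x R^2 z \to \exists w (xRw \wedge z R^2 w)).
(a): fails — sR²w but no w* with sRw* and wR²w*.
(b): fails — tR²s but no w with tRw and sR²w.
(c): condition met.
(d): fails — sR²s but no w with sRw and sR²w.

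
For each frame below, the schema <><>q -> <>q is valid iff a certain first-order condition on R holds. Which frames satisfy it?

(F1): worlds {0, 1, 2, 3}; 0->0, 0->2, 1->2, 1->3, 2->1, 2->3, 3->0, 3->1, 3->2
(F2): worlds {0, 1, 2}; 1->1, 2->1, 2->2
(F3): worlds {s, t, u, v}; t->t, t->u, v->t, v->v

(F2)

The schema corresponds to transitivity: forall x forall y forall z (Rxy & Ryz -> Rxz).
(F1): fails — R32 and R23 but not R33.
(F2): holds.
(F3): fails — Rvt and Rtu but not Rvu.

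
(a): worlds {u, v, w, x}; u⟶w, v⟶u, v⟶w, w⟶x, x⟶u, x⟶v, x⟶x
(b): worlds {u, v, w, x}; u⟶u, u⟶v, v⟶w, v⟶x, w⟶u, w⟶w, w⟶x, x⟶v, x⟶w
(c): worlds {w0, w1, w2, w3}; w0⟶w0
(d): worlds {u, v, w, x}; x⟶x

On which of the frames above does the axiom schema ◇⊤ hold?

Frame correspondent (Sahlqvist): ∀x ∃y Rxy — i.e. seriality.
(a): ✓.
(b): ✓.
(c): fails — world w1 has no successor.
(d): fails — world u has no successor.

(a), (b)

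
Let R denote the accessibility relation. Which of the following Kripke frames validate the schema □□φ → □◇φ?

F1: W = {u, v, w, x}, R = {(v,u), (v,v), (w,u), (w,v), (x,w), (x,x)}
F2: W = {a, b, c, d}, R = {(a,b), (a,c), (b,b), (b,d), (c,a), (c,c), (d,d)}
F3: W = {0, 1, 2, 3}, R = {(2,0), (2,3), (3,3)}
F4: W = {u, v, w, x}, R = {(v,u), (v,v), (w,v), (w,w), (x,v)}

The schema corresponds to a generalized confluence (Geach) condition: ∀x ∀z (xRz → ∃w (xR²w ∧ zRw)).
F1: fails — vRu but no t with vR²t and uRt.
F2: holds.
F3: fails — 2R0 but no w with 2R²w and 0Rw.
F4: fails — vRu but no t with vR²t and uRt.
Valid on: F2.

F2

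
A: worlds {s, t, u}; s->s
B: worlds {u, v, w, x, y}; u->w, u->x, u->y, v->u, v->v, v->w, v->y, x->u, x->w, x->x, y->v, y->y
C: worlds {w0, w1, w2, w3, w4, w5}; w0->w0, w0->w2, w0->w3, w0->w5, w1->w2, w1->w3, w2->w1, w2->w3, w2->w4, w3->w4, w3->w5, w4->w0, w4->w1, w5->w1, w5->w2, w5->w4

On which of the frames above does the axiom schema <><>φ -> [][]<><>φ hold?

A

This is the axiom for a generalized confluence (Geach) condition; its first-order frame correspondent is forall x forall y forall z ((x R^2 y & x R^2 z) -> exists w (y = w & z R^2 w)).
A: condition met.
B: fails — uR²u, uR²w but no t with u=t and wR²t.
C: fails — w0R²w0, w0R²w1 but no w with w0=w and w1R²w.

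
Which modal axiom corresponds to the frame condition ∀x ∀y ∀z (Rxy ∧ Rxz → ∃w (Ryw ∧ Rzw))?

◇□ψ → □◇ψ

A defining formula is ◇□ψ → □◇ψ (the .2 axiom).
Suppose ◇□ψ→□◇ψ is valid. Take Rxy, Rxz and set V(ψ)={w : Ryw}. Then □ψ at y so ◇□ψ at x, so □◇ψ at x, so ◇ψ at z, giving w with Rzw and Ryw.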